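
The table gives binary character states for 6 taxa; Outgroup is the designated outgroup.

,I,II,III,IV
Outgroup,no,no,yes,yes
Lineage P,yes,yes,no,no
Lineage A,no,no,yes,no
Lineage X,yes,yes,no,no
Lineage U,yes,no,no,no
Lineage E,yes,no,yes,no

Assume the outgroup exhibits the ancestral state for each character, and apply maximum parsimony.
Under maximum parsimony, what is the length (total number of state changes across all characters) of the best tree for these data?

Character polarity is set by the outgroup: the derived state is whichever differs from the outgroup's state, so for III, IV the derived state is 'no', and for the remaining characters it is 'yes'.
Only Lineage E, Lineage P, Lineage U, and Lineage X show the derived state 'yes' for I, supporting them as a clade.
Only Lineage P and Lineage X show the derived state 'yes' for II, supporting them as a clade.
Only Lineage P, Lineage U, and Lineage X show the derived state 'no' for III, supporting them as a clade.
IV (derived state 'no') is shared by all ingroup taxa — unites the whole ingroup.
Most parsimonious ingroup topology: ((((Lineage P,Lineage X),Lineage U),Lineage E),Lineage A).
Changes per character on this tree: I: 1; II: 1; III: 1; IV: 1.
Total = 4.

4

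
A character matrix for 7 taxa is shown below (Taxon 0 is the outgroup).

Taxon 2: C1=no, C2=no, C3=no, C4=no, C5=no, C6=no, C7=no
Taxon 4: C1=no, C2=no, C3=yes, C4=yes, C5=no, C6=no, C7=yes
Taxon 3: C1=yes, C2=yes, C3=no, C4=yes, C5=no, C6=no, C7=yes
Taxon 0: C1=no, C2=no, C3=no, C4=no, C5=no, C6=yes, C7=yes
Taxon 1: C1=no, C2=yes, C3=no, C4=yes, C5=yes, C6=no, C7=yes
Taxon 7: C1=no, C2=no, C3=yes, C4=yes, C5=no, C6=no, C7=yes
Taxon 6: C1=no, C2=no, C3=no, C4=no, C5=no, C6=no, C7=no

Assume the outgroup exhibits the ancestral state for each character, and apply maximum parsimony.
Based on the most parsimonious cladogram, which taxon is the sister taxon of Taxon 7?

Taxon 4

Character polarity is set by the outgroup: the derived state is whichever differs from the outgroup's state, so for C6, C7 the derived state is 'no', and for the remaining characters it is 'yes'.
C1: derived state 'yes' in Taxon 3 only — an autapomorphy, so it tells us nothing about relationships among taxa.
Only Taxon 1 and Taxon 3 show the derived state 'yes' for C2, supporting them as a clade.
C3: derived state 'yes' in Taxon 4 and Taxon 7 only — synapomorphy for {Taxon 4, Taxon 7}.
C4 (derived state 'yes') is shared by Taxon 1, Taxon 3, Taxon 4, and Taxon 7 — a synapomorphy uniting that clade.
C5 (derived state 'yes') is unique to Taxon 1 (autapomorphy; uninformative for grouping).
All ingroup taxa share the derived state 'no' for C6; it defines the ingroup but does not resolve relationships within it.
C7 (derived state 'no') is shared by Taxon 2 and Taxon 6 — a synapomorphy uniting that clade.
Most parsimonious ingroup topology: (((Taxon 4,Taxon 7),(Taxon 1,Taxon 3)),(Taxon 2,Taxon 6)).
Taxon 7 and Taxon 4 form a cherry on this tree, so they are sister taxa.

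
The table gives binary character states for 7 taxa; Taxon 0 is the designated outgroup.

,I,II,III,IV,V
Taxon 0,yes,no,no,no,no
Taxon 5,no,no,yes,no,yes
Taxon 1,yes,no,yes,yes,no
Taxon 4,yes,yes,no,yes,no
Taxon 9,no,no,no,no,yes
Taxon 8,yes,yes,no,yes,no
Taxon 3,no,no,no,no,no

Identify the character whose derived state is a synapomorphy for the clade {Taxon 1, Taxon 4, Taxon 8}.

Character polarity is set by the outgroup: the derived state is whichever differs from the outgroup's state, so for I the derived state is 'no', and for the remaining characters it is 'yes'.
I (derived state 'no') is shared by Taxon 3, Taxon 5, and Taxon 9 — a synapomorphy uniting that clade.
II (derived state 'yes') is shared by Taxon 4 and Taxon 8 — a synapomorphy uniting that clade.
III (state 'yes') occurs in Taxon 1 and Taxon 5 but conflicts with the nesting implied by the other characters — most parsimoniously interpreted as homoplasy.
Only Taxon 1, Taxon 4, and Taxon 8 show the derived state 'yes' for IV, supporting them as a clade.
V (derived state 'yes') is shared by Taxon 5 and Taxon 9 — a synapomorphy uniting that clade.
Most parsimonious ingroup topology: (((Taxon 5,Taxon 9),Taxon 3),(Taxon 1,(Taxon 4,Taxon 8))).
The clade {Taxon 1, Taxon 4, Taxon 8} is supported by IV: its derived state 'yes' occurs in exactly those taxa and in no other taxon (including the outgroup).

IV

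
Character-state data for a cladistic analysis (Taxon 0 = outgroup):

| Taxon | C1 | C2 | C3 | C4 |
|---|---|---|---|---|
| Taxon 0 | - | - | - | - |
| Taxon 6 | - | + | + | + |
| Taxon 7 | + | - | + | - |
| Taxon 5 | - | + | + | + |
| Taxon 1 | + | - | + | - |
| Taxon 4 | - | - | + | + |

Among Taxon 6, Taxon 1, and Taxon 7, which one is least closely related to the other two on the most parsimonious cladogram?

Taxon 6

The outgroup has state '-' for every character, so '+' is the derived state throughout.
C1 (derived state '+') is shared by Taxon 1 and Taxon 7 — a synapomorphy uniting that clade.
Only Taxon 5 and Taxon 6 show the derived state '+' for C2, supporting them as a clade.
All ingroup taxa share the derived state '+' for C3; it defines the ingroup but does not resolve relationships within it.
C4: derived state '+' in Taxon 4, Taxon 5, and Taxon 6 only — synapomorphy for {Taxon 4, Taxon 5, Taxon 6}.
Most parsimonious ingroup topology: (((Taxon 6,Taxon 5),Taxon 4),(Taxon 7,Taxon 1)).
Taxon 7 and Taxon 1 share a more recent common ancestor with each other than either does with Taxon 6, so Taxon 6 is the least closely related of the three.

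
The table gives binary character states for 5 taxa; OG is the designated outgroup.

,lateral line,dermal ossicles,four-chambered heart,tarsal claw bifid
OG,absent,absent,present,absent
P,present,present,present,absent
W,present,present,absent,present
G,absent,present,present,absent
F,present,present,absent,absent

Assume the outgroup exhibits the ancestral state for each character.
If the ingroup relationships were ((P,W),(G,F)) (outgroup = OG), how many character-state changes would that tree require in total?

Map each character onto ((P,W),(G,F)) (rooted by OG) and count the minimum state changes it requires (Fitch parsimony):
lateral line: 2; dermal ossicles: 1; four-chambered heart: 2; tarsal claw bifid: 1.
Total tree length = 6.

6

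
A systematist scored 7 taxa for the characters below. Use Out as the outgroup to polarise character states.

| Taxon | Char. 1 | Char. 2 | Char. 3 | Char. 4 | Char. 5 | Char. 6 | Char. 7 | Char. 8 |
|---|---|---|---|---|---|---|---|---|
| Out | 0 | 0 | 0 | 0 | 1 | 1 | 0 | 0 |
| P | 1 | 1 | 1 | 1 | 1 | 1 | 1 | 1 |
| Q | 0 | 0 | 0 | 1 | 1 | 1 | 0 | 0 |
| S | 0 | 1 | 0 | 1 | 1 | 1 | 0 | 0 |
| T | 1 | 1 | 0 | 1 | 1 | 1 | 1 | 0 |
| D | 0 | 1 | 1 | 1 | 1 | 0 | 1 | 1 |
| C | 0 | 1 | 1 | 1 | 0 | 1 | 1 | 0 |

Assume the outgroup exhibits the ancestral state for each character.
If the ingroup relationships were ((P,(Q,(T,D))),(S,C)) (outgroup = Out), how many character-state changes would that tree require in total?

Map each character onto ((P,(Q,(T,D))),(S,C)) (rooted by Out) and count the minimum state changes it requires (Fitch parsimony):
Char. 1: 2; Char. 2: 2; Char. 3: 3; Char. 4: 1; Char. 5: 1; Char. 6: 1; Char. 7: 3; Char. 8: 2.
Total tree length = 15.

15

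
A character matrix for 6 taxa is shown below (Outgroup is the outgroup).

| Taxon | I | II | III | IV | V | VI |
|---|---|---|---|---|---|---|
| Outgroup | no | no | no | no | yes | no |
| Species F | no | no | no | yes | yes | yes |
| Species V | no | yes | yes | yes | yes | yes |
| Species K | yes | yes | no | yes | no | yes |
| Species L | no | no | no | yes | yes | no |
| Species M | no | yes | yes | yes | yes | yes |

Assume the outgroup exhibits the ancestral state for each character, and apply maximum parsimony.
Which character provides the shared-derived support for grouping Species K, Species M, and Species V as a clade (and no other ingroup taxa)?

Character polarity is set by the outgroup: the derived state is whichever differs from the outgroup's state, so for V the derived state is 'no', and for the remaining characters it is 'yes'.
I (derived state 'yes') is unique to Species K (autapomorphy; uninformative for grouping).
II (derived state 'yes') is shared by Species K, Species M, and Species V — a synapomorphy uniting that clade.
Only Species M and Species V show the derived state 'yes' for III, supporting them as a clade.
IV (derived state 'yes') is shared by all ingroup taxa — unites the whole ingroup.
V: derived state 'no' in Species K only — an autapomorphy, so it tells us nothing about relationships among taxa.
VI: derived state 'yes' in Species F, Species K, Species M, and Species V only — synapomorphy for {Species F, Species K, Species M, Species V}.
Most parsimonious ingroup topology: (Species L,((Species K,(Species M,Species V)),Species F)).
The clade {Species K, Species M, Species V} is supported by II: its derived state 'yes' occurs in exactly those taxa and in no other taxon (including the outgroup).

II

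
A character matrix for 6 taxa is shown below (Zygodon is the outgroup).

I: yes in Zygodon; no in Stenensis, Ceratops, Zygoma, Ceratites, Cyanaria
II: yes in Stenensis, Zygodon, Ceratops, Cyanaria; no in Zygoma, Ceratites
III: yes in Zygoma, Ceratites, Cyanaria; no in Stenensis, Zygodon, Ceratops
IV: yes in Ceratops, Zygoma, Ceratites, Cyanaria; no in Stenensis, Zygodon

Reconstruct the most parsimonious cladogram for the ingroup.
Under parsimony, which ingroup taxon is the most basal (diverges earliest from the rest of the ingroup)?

Character polarity is set by the outgroup: the derived state is whichever differs from the outgroup's state, so for I, II the derived state is 'no', and for the remaining characters it is 'yes'.
I (derived state 'no') is shared by all ingroup taxa — unites the whole ingroup.
II (derived state 'no') is shared by Ceratites and Zygoma — a synapomorphy uniting that clade.
III (derived state 'yes') is shared by Ceratites, Cyanaria, and Zygoma — a synapomorphy uniting that clade.
IV (derived state 'yes') is shared by Ceratites, Ceratops, Cyanaria, and Zygoma — a synapomorphy uniting that clade.
Most parsimonious ingroup topology: ((Ceratops,((Zygoma,Ceratites),Cyanaria)),Stenensis).
Stenensis is sister to the clade containing all other ingroup taxa, so it is the earliest-diverging (most basal) ingroup lineage.

Stenensis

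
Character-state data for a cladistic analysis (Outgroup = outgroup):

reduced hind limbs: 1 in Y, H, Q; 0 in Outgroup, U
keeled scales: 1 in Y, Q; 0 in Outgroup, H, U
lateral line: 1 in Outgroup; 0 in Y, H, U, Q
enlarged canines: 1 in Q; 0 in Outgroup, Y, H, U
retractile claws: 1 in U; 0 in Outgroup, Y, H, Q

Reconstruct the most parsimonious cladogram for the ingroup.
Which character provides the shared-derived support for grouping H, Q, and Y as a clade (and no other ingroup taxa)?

Character polarity is set by the outgroup: the derived state is whichever differs from the outgroup's state, so for lateral line the derived state is '0', and for the remaining characters it is '1'.
reduced hind limbs: derived state '1' in H, Q, and Y only — synapomorphy for {H, Q, Y}.
keeled scales: derived state '1' in Q and Y only — synapomorphy for {Q, Y}.
All ingroup taxa share the derived state '0' for lateral line; it defines the ingroup but does not resolve relationships within it.
enlarged canines: derived state '1' in Q only — an autapomorphy, so it tells us nothing about relationships among taxa.
retractile claws: derived state '1' in U only — an autapomorphy, so it tells us nothing about relationships among taxa.
Most parsimonious ingroup topology: (((Y,Q),H),U).
The clade {H, Q, Y} is supported by reduced hind limbs: its derived state '1' occurs in exactly those taxa and in no other taxon (including the outgroup).

reduced hind limbs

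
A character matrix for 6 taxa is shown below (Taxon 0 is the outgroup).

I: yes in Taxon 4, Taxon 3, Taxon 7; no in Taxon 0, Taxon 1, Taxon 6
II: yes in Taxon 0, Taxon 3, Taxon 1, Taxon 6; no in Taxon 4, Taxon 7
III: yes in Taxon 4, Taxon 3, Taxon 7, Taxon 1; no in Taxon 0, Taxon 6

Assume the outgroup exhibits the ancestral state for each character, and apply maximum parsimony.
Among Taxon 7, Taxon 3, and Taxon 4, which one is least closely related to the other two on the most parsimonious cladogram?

Taxon 3

Character polarity is set by the outgroup: the derived state is whichever differs from the outgroup's state, so for II the derived state is 'no', and for the remaining characters it is 'yes'.
Only Taxon 3, Taxon 4, and Taxon 7 show the derived state 'yes' for I, supporting them as a clade.
II: derived state 'no' in Taxon 4 and Taxon 7 only — synapomorphy for {Taxon 4, Taxon 7}.
III (derived state 'yes') is shared by Taxon 1, Taxon 3, Taxon 4, and Taxon 7 — a synapomorphy uniting that clade.
Most parsimonious ingroup topology: ((((Taxon 4,Taxon 7),Taxon 3),Taxon 1),Taxon 6).
Taxon 4 and Taxon 7 share a more recent common ancestor with each other than either does with Taxon 3, so Taxon 3 is the least closely related of the three.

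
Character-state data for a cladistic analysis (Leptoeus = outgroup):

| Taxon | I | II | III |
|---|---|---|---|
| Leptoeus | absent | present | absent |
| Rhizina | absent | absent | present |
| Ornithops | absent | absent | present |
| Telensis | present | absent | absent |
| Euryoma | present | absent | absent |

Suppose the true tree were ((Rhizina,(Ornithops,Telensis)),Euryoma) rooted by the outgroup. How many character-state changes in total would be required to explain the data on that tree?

5

Map each character onto ((Rhizina,(Ornithops,Telensis)),Euryoma) (rooted by Leptoeus) and count the minimum state changes it requires (Fitch parsimony):
I: 2; II: 1; III: 2.
Total tree length = 5.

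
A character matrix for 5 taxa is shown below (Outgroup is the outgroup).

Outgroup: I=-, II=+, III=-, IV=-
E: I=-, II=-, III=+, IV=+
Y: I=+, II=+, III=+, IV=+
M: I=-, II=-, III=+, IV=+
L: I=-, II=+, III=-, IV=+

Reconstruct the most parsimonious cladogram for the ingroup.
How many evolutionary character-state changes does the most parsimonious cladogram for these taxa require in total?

Character polarity is set by the outgroup: the derived state is whichever differs from the outgroup's state, so for II the derived state is '-', and for the remaining characters it is '+'.
I (derived state '+') is unique to Y (autapomorphy; uninformative for grouping).
II: derived state '-' in E and M only — synapomorphy for {E, M}.
Only E, M, and Y show the derived state '+' for III, supporting them as a clade.
IV (derived state '+') is shared by all ingroup taxa — unites the whole ingroup.
Most parsimonious ingroup topology: (((E,M),Y),L).
Changes per character on this tree: I: 1; II: 1; III: 1; IV: 1.
Total = 4.

4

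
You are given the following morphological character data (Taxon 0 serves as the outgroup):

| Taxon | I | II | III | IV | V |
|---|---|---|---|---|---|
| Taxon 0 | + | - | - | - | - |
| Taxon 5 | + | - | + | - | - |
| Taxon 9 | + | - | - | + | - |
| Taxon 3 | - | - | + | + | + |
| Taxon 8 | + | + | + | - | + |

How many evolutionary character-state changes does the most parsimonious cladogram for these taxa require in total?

Character polarity is set by the outgroup: the derived state is whichever differs from the outgroup's state, so for I the derived state is '-', and for the remaining characters it is '+'.
I (derived state '-') is unique to Taxon 3 (autapomorphy; uninformative for grouping).
II (derived state '+') is unique to Taxon 8 (autapomorphy; uninformative for grouping).
Only Taxon 3, Taxon 5, and Taxon 8 show the derived state '+' for III, supporting them as a clade.
IV (state '+') occurs in Taxon 3 and Taxon 9 but conflicts with the nesting implied by the other characters — most parsimoniously interpreted as homoplasy.
V: derived state '+' in Taxon 3 and Taxon 8 only — synapomorphy for {Taxon 3, Taxon 8}.
Most parsimonious ingroup topology: ((Taxon 5,(Taxon 3,Taxon 8)),Taxon 9).
Changes per character on this tree: I: 1; II: 1; III: 1; IV: 2; V: 1.
Total = 6.

6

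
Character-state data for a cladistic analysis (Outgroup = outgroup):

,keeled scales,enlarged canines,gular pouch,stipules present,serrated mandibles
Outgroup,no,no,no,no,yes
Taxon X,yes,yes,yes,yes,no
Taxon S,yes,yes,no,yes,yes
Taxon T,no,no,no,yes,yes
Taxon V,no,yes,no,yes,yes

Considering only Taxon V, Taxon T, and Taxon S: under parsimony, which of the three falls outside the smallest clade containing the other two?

Taxon T

Character polarity is set by the outgroup: the derived state is whichever differs from the outgroup's state, so for serrated mandibles the derived state is 'no', and for the remaining characters it is 'yes'.
Only Taxon S and Taxon X show the derived state 'yes' for keeled scales, supporting them as a clade.
Only Taxon S, Taxon V, and Taxon X show the derived state 'yes' for enlarged canines, supporting them as a clade.
gular pouch: derived state 'yes' in Taxon X only — an autapomorphy, so it tells us nothing about relationships among taxa.
All ingroup taxa share the derived state 'yes' for stipules present; it defines the ingroup but does not resolve relationships within it.
serrated mandibles (derived state 'no') is unique to Taxon X (autapomorphy; uninformative for grouping).
Most parsimonious ingroup topology: (((Taxon X,Taxon S),Taxon V),Taxon T).
Taxon V and Taxon S share a more recent common ancestor with each other than either does with Taxon T, so Taxon T is the least closely related of the three.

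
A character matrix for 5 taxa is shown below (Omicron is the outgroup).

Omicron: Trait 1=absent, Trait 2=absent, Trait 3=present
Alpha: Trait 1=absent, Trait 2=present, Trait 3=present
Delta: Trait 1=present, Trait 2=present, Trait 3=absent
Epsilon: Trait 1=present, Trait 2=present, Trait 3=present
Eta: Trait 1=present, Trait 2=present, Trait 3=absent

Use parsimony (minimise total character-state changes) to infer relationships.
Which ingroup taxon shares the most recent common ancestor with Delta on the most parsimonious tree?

Character polarity is set by the outgroup: the derived state is whichever differs from the outgroup's state, so for Trait 3 the derived state is 'absent', and for the remaining characters it is 'present'.
Trait 1: derived state 'present' in Delta, Epsilon, and Eta only — synapomorphy for {Delta, Epsilon, Eta}.
Trait 2 (derived state 'present') is shared by all ingroup taxa — unites the whole ingroup.
Trait 3 (derived state 'absent') is shared by Delta and Eta — a synapomorphy uniting that clade.
Most parsimonious ingroup topology: (Alpha,((Delta,Eta),Epsilon)).
Delta and Eta form a cherry on this tree, so they are sister taxa.

Eta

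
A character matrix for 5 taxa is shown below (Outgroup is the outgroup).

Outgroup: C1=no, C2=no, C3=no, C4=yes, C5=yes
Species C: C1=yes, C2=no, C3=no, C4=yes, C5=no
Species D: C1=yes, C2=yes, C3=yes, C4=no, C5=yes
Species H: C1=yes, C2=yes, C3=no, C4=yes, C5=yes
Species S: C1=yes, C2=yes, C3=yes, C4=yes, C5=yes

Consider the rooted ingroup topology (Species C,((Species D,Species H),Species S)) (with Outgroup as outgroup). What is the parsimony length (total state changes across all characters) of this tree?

6

Map each character onto (Species C,((Species D,Species H),Species S)) (rooted by Outgroup) and count the minimum state changes it requires (Fitch parsimony):
C1: 1; C2: 1; C3: 2; C4: 1; C5: 1.
Total tree length = 6.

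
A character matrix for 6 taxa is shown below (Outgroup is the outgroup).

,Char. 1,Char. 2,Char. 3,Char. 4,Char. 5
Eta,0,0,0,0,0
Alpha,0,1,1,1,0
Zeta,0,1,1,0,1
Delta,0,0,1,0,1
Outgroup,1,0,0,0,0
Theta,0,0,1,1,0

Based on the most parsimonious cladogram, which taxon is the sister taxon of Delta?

Zeta

Character polarity is set by the outgroup: the derived state is whichever differs from the outgroup's state, so for Char. 1 the derived state is '0', and for the remaining characters it is '1'.
All ingroup taxa share the derived state '0' for Char. 1; it defines the ingroup but does not resolve relationships within it.
Char. 2 (state '1') occurs in Alpha and Zeta but conflicts with the nesting implied by the other characters — most parsimoniously interpreted as homoplasy.
Char. 3: derived state '1' in Alpha, Delta, Theta, and Zeta only — synapomorphy for {Alpha, Delta, Theta, Zeta}.
Char. 4: derived state '1' in Alpha and Theta only — synapomorphy for {Alpha, Theta}.
Char. 5 (derived state '1') is shared by Delta and Zeta — a synapomorphy uniting that clade.
Most parsimonious ingroup topology: (((Theta,Alpha),(Delta,Zeta)),Eta).
Delta and Zeta form a cherry on this tree, so they are sister taxa.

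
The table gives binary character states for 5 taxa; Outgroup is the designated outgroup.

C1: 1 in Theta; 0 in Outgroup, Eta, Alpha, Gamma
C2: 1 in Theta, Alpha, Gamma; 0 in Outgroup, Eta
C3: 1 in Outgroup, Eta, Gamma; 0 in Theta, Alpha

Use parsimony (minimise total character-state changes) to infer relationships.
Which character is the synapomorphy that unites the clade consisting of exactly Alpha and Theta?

Character polarity is set by the outgroup: the derived state is whichever differs from the outgroup's state, so for C3 the derived state is '0', and for the remaining characters it is '1'.
C1: derived state '1' in Theta only — an autapomorphy, so it tells us nothing about relationships among taxa.
Only Alpha, Gamma, and Theta show the derived state '1' for C2, supporting them as a clade.
C3: derived state '0' in Alpha and Theta only — synapomorphy for {Alpha, Theta}.
Most parsimonious ingroup topology: (((Theta,Alpha),Gamma),Eta).
The clade {Alpha, Theta} is supported by C3: its derived state '0' occurs in exactly those taxa and in no other taxon (including the outgroup).

C3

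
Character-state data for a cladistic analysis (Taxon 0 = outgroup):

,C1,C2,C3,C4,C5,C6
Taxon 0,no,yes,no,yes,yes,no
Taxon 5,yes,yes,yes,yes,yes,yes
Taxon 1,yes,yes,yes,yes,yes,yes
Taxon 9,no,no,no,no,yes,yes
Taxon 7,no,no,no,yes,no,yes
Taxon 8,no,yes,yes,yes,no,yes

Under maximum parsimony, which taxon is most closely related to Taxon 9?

Character polarity is set by the outgroup: the derived state is whichever differs from the outgroup's state, so for C2, C4, C5 the derived state is 'no', and for the remaining characters it is 'yes'.
C1: derived state 'yes' in Taxon 1 and Taxon 5 only — synapomorphy for {Taxon 1, Taxon 5}.
C2 (derived state 'no') is shared by Taxon 7 and Taxon 9 — a synapomorphy uniting that clade.
C3: derived state 'yes' in Taxon 1, Taxon 5, and Taxon 8 only — synapomorphy for {Taxon 1, Taxon 5, Taxon 8}.
C4: derived state 'no' in Taxon 9 only — an autapomorphy, so it tells us nothing about relationships among taxa.
C5 (state 'no') occurs in Taxon 7 and Taxon 8 but conflicts with the nesting implied by the other characters — most parsimoniously interpreted as homoplasy.
All ingroup taxa share the derived state 'yes' for C6; it defines the ingroup but does not resolve relationships within it.
Most parsimonious ingroup topology: (((Taxon 5,Taxon 1),Taxon 8),(Taxon 9,Taxon 7)).
Taxon 9 and Taxon 7 form a cherry on this tree, so they are sister taxa.

Taxon 7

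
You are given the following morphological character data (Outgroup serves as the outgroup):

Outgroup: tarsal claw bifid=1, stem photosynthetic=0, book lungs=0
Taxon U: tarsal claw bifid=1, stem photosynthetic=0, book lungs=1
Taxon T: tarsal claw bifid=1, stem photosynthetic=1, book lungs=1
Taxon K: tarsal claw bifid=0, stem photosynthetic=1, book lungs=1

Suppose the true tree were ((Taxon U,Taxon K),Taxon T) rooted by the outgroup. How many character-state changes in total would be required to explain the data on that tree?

Map each character onto ((Taxon U,Taxon K),Taxon T) (rooted by Outgroup) and count the minimum state changes it requires (Fitch parsimony):
tarsal claw bifid: 1; stem photosynthetic: 2; book lungs: 1.
Total tree length = 4.

4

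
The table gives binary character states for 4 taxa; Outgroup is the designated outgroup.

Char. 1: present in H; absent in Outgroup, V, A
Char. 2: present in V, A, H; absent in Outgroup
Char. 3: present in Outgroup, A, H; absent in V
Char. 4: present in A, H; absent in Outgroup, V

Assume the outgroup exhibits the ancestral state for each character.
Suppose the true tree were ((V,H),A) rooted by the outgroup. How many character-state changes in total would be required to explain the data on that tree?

5

Map each character onto ((V,H),A) (rooted by Outgroup) and count the minimum state changes it requires (Fitch parsimony):
Char. 1: 1; Char. 2: 1; Char. 3: 1; Char. 4: 2.
Total tree length = 5.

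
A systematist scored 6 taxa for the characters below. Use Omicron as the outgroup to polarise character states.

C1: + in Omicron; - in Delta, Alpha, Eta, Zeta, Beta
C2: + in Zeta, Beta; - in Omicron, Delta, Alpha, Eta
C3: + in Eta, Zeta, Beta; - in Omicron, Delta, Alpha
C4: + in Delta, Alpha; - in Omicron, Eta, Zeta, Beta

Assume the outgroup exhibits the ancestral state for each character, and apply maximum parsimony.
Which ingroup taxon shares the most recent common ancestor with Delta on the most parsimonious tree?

Character polarity is set by the outgroup: the derived state is whichever differs from the outgroup's state, so for C1 the derived state is '-', and for the remaining characters it is '+'.
C1 (derived state '-') is shared by all ingroup taxa — unites the whole ingroup.
C2: derived state '+' in Beta and Zeta only — synapomorphy for {Beta, Zeta}.
Only Beta, Eta, and Zeta show the derived state '+' for C3, supporting them as a clade.
C4: derived state '+' in Alpha and Delta only — synapomorphy for {Alpha, Delta}.
Most parsimonious ingroup topology: ((Delta,Alpha),(Eta,(Zeta,Beta))).
Delta and Alpha form a cherry on this tree, so they are sister taxa.

Alpha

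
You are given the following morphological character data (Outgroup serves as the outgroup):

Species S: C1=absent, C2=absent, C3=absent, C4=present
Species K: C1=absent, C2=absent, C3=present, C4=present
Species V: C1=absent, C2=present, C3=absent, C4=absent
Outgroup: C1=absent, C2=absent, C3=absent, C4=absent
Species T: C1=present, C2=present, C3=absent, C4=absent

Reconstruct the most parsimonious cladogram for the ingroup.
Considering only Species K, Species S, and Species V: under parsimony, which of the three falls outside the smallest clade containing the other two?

Species V

The outgroup has state 'absent' for every character, so 'present' is the derived state throughout.
C1 (derived state 'present') is unique to Species T (autapomorphy; uninformative for grouping).
C2: derived state 'present' in Species T and Species V only — synapomorphy for {Species T, Species V}.
C3: derived state 'present' in Species K only — an autapomorphy, so it tells us nothing about relationships among taxa.
C4: derived state 'present' in Species K and Species S only — synapomorphy for {Species K, Species S}.
Most parsimonious ingroup topology: ((Species S,Species K),(Species T,Species V)).
Species K and Species S share a more recent common ancestor with each other than either does with Species V, so Species V is the least closely related of the three.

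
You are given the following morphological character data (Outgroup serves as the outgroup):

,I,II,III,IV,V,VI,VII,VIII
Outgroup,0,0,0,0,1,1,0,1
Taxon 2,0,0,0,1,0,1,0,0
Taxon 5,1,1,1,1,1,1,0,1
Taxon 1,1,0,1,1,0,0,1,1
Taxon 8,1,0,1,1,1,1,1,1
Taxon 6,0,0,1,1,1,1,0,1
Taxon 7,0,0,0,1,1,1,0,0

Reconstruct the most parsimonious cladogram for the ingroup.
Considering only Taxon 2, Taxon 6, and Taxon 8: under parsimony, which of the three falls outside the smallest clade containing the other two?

Character polarity is set by the outgroup: the derived state is whichever differs from the outgroup's state, so for V, VI, VIII the derived state is '0', and for the remaining characters it is '1'.
I: derived state '1' in Taxon 1, Taxon 5, and Taxon 8 only — synapomorphy for {Taxon 1, Taxon 5, Taxon 8}.
II (derived state '1') is unique to Taxon 5 (autapomorphy; uninformative for grouping).
Only Taxon 1, Taxon 5, Taxon 6, and Taxon 8 show the derived state '1' for III, supporting them as a clade.
IV (derived state '1') is shared by all ingroup taxa — unites the whole ingroup.
V (state '0') occurs in Taxon 1 and Taxon 2 but conflicts with the nesting implied by the other characters — most parsimoniously interpreted as homoplasy.
VI (derived state '0') is unique to Taxon 1 (autapomorphy; uninformative for grouping).
VII: derived state '1' in Taxon 1 and Taxon 8 only — synapomorphy for {Taxon 1, Taxon 8}.
VIII (derived state '0') is shared by Taxon 2 and Taxon 7 — a synapomorphy uniting that clade.
Most parsimonious ingroup topology: ((Taxon 2,Taxon 7),((Taxon 5,(Taxon 1,Taxon 8)),Taxon 6)).
Taxon 8 and Taxon 6 share a more recent common ancestor with each other than either does with Taxon 2, so Taxon 2 is the least closely related of the three.

Taxon 2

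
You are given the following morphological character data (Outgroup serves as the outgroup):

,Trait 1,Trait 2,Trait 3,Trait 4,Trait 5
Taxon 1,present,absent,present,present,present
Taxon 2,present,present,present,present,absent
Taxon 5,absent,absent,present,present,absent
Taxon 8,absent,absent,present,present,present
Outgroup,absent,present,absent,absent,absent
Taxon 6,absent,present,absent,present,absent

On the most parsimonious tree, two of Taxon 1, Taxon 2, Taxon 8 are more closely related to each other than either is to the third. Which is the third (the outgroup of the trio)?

Character polarity is set by the outgroup: the derived state is whichever differs from the outgroup's state, so for Trait 2 the derived state is 'absent', and for the remaining characters it is 'present'.
Trait 1 groups Taxon 1 and Taxon 2, which is incompatible with the clades supported by the remaining characters; treating it as convergent (homoplasy) costs fewer steps than any alternative tree.
Trait 2 (derived state 'absent') is shared by Taxon 1, Taxon 5, and Taxon 8 — a synapomorphy uniting that clade.
Trait 3: derived state 'present' in Taxon 1, Taxon 2, Taxon 5, and Taxon 8 only — synapomorphy for {Taxon 1, Taxon 2, Taxon 5, Taxon 8}.
All ingroup taxa share the derived state 'present' for Trait 4; it defines the ingroup but does not resolve relationships within it.
Trait 5 (derived state 'present') is shared by Taxon 1 and Taxon 8 — a synapomorphy uniting that clade.
Most parsimonious ingroup topology: ((Taxon 2,(Taxon 5,(Taxon 1,Taxon 8))),Taxon 6).
Taxon 8 and Taxon 1 share a more recent common ancestor with each other than either does with Taxon 2, so Taxon 2 is the least closely related of the three.

Taxon 2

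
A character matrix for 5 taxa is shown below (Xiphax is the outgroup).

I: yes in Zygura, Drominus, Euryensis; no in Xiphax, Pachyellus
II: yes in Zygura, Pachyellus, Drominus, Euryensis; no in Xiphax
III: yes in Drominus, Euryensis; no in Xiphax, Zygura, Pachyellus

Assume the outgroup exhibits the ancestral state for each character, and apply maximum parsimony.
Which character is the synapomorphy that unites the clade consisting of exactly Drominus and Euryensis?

III

The outgroup has state 'no' for every character, so 'yes' is the derived state throughout.
I: derived state 'yes' in Drominus, Euryensis, and Zygura only — synapomorphy for {Drominus, Euryensis, Zygura}.
II (derived state 'yes') is shared by all ingroup taxa — unites the whole ingroup.
Only Drominus and Euryensis show the derived state 'yes' for III, supporting them as a clade.
Most parsimonious ingroup topology: ((Zygura,(Drominus,Euryensis)),Pachyellus).
The clade {Drominus, Euryensis} is supported by III: its derived state 'yes' occurs in exactly those taxa and in no other taxon (including the outgroup).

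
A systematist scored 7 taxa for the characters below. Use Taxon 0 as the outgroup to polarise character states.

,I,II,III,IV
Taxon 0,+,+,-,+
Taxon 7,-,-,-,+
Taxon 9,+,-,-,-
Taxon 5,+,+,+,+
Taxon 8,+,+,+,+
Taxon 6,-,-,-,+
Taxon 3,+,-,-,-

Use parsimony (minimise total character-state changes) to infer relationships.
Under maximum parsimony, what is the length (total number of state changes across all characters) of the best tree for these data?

4

Character polarity is set by the outgroup: the derived state is whichever differs from the outgroup's state, so for I, II, IV the derived state is '-', and for the remaining characters it is '+'.
I (derived state '-') is shared by Taxon 6 and Taxon 7 — a synapomorphy uniting that clade.
Only Taxon 3, Taxon 6, Taxon 7, and Taxon 9 show the derived state '-' for II, supporting them as a clade.
III: derived state '+' in Taxon 5 and Taxon 8 only — synapomorphy for {Taxon 5, Taxon 8}.
Only Taxon 3 and Taxon 9 show the derived state '-' for IV, supporting them as a clade.
Most parsimonious ingroup topology: (((Taxon 7,Taxon 6),(Taxon 9,Taxon 3)),(Taxon 5,Taxon 8)).
Changes per character on this tree: I: 1; II: 1; III: 1; IV: 1.
Total = 4.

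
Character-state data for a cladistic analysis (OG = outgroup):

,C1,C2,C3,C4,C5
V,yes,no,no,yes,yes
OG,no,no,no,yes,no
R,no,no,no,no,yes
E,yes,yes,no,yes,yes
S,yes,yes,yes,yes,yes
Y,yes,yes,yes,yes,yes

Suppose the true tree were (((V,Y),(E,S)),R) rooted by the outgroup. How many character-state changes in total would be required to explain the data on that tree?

7

Map each character onto (((V,Y),(E,S)),R) (rooted by OG) and count the minimum state changes it requires (Fitch parsimony):
C1: 1; C2: 2; C3: 2; C4: 1; C5: 1.
Total tree length = 7.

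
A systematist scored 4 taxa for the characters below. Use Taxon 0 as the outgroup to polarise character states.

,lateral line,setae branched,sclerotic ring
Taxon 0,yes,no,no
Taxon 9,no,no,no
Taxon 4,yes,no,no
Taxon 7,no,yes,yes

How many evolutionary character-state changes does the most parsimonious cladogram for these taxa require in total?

Character polarity is set by the outgroup: the derived state is whichever differs from the outgroup's state, so for lateral line the derived state is 'no', and for the remaining characters it is 'yes'.
Only Taxon 7 and Taxon 9 show the derived state 'no' for lateral line, supporting them as a clade.
setae branched: derived state 'yes' in Taxon 7 only — an autapomorphy, so it tells us nothing about relationships among taxa.
sclerotic ring: derived state 'yes' in Taxon 7 only — an autapomorphy, so it tells us nothing about relationships among taxa.
Most parsimonious ingroup topology: (Taxon 4,(Taxon 7,Taxon 9)).
Changes per character on this tree: lateral line: 1; setae branched: 1; sclerotic ring: 1.
Total = 3.

3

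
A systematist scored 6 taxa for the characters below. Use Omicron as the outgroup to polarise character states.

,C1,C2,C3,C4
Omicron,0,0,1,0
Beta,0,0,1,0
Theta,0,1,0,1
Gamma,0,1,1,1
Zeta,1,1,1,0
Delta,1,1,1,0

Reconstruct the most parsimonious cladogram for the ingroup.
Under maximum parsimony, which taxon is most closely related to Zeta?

Delta

Character polarity is set by the outgroup: the derived state is whichever differs from the outgroup's state, so for C3 the derived state is '0', and for the remaining characters it is '1'.
C1: derived state '1' in Delta and Zeta only — synapomorphy for {Delta, Zeta}.
Only Delta, Gamma, Theta, and Zeta show the derived state '1' for C2, supporting them as a clade.
C3: derived state '0' in Theta only — an autapomorphy, so it tells us nothing about relationships among taxa.
C4: derived state '1' in Gamma and Theta only — synapomorphy for {Gamma, Theta}.
Most parsimonious ingroup topology: (Beta,((Theta,Gamma),(Zeta,Delta))).
Zeta and Delta form a cherry on this tree, so they are sister taxa.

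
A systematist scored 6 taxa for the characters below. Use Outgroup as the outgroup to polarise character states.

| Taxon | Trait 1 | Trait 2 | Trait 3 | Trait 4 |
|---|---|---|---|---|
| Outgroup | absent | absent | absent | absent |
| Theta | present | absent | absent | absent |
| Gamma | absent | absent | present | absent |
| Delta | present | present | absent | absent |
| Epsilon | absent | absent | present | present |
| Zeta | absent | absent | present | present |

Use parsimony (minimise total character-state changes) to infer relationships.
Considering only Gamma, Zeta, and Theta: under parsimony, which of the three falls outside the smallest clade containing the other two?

Theta

The outgroup has state 'absent' for every character, so 'present' is the derived state throughout.
Only Delta and Theta show the derived state 'present' for Trait 1, supporting them as a clade.
Trait 2: derived state 'present' in Delta only — an autapomorphy, so it tells us nothing about relationships among taxa.
Trait 3: derived state 'present' in Epsilon, Gamma, and Zeta only — synapomorphy for {Epsilon, Gamma, Zeta}.
Trait 4 (derived state 'present') is shared by Epsilon and Zeta — a synapomorphy uniting that clade.
Most parsimonious ingroup topology: ((Theta,Delta),(Gamma,(Epsilon,Zeta))).
Zeta and Gamma share a more recent common ancestor with each other than either does with Theta, so Theta is the least closely related of the three.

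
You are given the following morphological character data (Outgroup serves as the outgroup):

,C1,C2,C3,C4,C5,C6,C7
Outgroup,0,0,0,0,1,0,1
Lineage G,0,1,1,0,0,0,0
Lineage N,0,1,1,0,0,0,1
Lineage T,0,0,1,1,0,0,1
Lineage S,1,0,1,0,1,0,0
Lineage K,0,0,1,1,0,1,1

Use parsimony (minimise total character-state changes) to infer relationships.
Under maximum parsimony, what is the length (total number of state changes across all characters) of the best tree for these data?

Character polarity is set by the outgroup: the derived state is whichever differs from the outgroup's state, so for C5, C7 the derived state is '0', and for the remaining characters it is '1'.
C1 (derived state '1') is unique to Lineage S (autapomorphy; uninformative for grouping).
C2 (derived state '1') is shared by Lineage G and Lineage N — a synapomorphy uniting that clade.
C3 (derived state '1') is shared by all ingroup taxa — unites the whole ingroup.
C4: derived state '1' in Lineage K and Lineage T only — synapomorphy for {Lineage K, Lineage T}.
C5 (derived state '0') is shared by Lineage G, Lineage K, Lineage N, and Lineage T — a synapomorphy uniting that clade.
C6: derived state '1' in Lineage K only — an autapomorphy, so it tells us nothing about relationships among taxa.
C7 groups Lineage G and Lineage S, which is incompatible with the clades supported by the remaining characters; treating it as convergent (homoplasy) costs fewer steps than any alternative tree.
Most parsimonious ingroup topology: (((Lineage G,Lineage N),(Lineage T,Lineage K)),Lineage S).
Changes per character on this tree: C1: 1; C2: 1; C3: 1; C4: 1; C5: 1; C6: 1; C7: 2.
Total = 8.

8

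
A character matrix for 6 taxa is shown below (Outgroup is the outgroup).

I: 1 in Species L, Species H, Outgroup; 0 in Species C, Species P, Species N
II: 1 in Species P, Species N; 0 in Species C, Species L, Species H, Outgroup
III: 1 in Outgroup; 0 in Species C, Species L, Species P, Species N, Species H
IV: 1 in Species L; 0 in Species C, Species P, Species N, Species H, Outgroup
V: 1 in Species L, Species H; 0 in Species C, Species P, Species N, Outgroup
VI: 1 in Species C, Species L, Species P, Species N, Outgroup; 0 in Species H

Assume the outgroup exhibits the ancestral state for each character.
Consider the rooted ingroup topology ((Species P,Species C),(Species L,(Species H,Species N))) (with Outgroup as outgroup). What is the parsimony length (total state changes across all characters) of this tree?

9

Map each character onto ((Species P,Species C),(Species L,(Species H,Species N))) (rooted by Outgroup) and count the minimum state changes it requires (Fitch parsimony):
I: 2; II: 2; III: 1; IV: 1; V: 2; VI: 1.
Total tree length = 9.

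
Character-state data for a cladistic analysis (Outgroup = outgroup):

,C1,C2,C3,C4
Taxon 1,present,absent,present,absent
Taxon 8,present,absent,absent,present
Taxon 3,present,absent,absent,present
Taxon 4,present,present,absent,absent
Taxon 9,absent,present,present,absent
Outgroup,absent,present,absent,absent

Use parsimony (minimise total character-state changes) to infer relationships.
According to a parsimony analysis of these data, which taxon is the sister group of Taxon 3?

Taxon 8

Character polarity is set by the outgroup: the derived state is whichever differs from the outgroup's state, so for C2 the derived state is 'absent', and for the remaining characters it is 'present'.
C1 (derived state 'present') is shared by Taxon 1, Taxon 3, Taxon 4, and Taxon 8 — a synapomorphy uniting that clade.
C2: derived state 'absent' in Taxon 1, Taxon 3, and Taxon 8 only — synapomorphy for {Taxon 1, Taxon 3, Taxon 8}.
C3 (state 'present') occurs in Taxon 1 and Taxon 9 but conflicts with the nesting implied by the other characters — most parsimoniously interpreted as homoplasy.
C4: derived state 'present' in Taxon 3 and Taxon 8 only — synapomorphy for {Taxon 3, Taxon 8}.
Most parsimonious ingroup topology: (((Taxon 1,(Taxon 3,Taxon 8)),Taxon 4),Taxon 9).
Taxon 3 and Taxon 8 form a cherry on this tree, so they are sister taxa.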